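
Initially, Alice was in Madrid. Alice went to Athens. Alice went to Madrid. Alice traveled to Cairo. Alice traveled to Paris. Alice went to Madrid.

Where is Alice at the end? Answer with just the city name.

Tracking Alice's location:
Start: Alice is in Madrid.
After move 1: Madrid -> Athens. Alice is in Athens.
After move 2: Athens -> Madrid. Alice is in Madrid.
After move 3: Madrid -> Cairo. Alice is in Cairo.
After move 4: Cairo -> Paris. Alice is in Paris.
After move 5: Paris -> Madrid. Alice is in Madrid.

Answer: Madrid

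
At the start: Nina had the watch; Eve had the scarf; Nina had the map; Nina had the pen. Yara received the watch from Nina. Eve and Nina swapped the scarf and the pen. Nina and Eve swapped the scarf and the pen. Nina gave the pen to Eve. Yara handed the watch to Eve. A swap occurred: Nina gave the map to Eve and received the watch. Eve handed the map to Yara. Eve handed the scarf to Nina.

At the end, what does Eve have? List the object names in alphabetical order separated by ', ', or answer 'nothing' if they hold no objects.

Tracking all object holders:
Start: watch:Nina, scarf:Eve, map:Nina, pen:Nina
Event 1 (give watch: Nina -> Yara). State: watch:Yara, scarf:Eve, map:Nina, pen:Nina
Event 2 (swap scarf<->pen: now scarf:Nina, pen:Eve). State: watch:Yara, scarf:Nina, map:Nina, pen:Eve
Event 3 (swap scarf<->pen: now scarf:Eve, pen:Nina). State: watch:Yara, scarf:Eve, map:Nina, pen:Nina
Event 4 (give pen: Nina -> Eve). State: watch:Yara, scarf:Eve, map:Nina, pen:Eve
Event 5 (give watch: Yara -> Eve). State: watch:Eve, scarf:Eve, map:Nina, pen:Eve
Event 6 (swap map<->watch: now map:Eve, watch:Nina). State: watch:Nina, scarf:Eve, map:Eve, pen:Eve
Event 7 (give map: Eve -> Yara). State: watch:Nina, scarf:Eve, map:Yara, pen:Eve
Event 8 (give scarf: Eve -> Nina). State: watch:Nina, scarf:Nina, map:Yara, pen:Eve

Final state: watch:Nina, scarf:Nina, map:Yara, pen:Eve
Eve holds: pen.

Answer: pen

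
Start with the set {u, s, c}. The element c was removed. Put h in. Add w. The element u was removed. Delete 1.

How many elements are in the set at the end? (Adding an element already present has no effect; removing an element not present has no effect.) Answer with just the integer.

Answer: 3

Derivation:
Tracking the set through each operation:
Start: {c, s, u}
Event 1 (remove c): removed. Set: {s, u}
Event 2 (add h): added. Set: {h, s, u}
Event 3 (add w): added. Set: {h, s, u, w}
Event 4 (remove u): removed. Set: {h, s, w}
Event 5 (remove 1): not present, no change. Set: {h, s, w}

Final set: {h, s, w} (size 3)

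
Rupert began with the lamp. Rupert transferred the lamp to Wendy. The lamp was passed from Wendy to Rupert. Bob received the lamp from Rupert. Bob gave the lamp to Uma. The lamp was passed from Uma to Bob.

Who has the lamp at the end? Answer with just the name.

Tracking the lamp through each event:
Start: Rupert has the lamp.
After event 1: Wendy has the lamp.
After event 2: Rupert has the lamp.
After event 3: Bob has the lamp.
After event 4: Uma has the lamp.
After event 5: Bob has the lamp.

Answer: Bob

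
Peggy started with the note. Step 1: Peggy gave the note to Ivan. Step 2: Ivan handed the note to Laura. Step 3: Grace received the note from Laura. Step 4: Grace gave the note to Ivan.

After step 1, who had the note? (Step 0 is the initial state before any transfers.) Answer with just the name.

Answer: Ivan

Derivation:
Tracking the note holder through step 1:
After step 0 (start): Peggy
After step 1: Ivan

At step 1, the holder is Ivan.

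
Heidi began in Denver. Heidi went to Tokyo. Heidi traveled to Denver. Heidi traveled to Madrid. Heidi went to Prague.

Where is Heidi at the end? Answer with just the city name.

Tracking Heidi's location:
Start: Heidi is in Denver.
After move 1: Denver -> Tokyo. Heidi is in Tokyo.
After move 2: Tokyo -> Denver. Heidi is in Denver.
After move 3: Denver -> Madrid. Heidi is in Madrid.
After move 4: Madrid -> Prague. Heidi is in Prague.

Answer: Prague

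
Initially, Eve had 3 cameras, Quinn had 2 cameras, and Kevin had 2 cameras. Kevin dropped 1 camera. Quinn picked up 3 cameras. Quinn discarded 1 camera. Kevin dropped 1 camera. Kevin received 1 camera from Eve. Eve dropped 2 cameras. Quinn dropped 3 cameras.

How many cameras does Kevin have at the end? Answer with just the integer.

Answer: 1

Derivation:
Tracking counts step by step:
Start: Eve=3, Quinn=2, Kevin=2
Event 1 (Kevin -1): Kevin: 2 -> 1. State: Eve=3, Quinn=2, Kevin=1
Event 2 (Quinn +3): Quinn: 2 -> 5. State: Eve=3, Quinn=5, Kevin=1
Event 3 (Quinn -1): Quinn: 5 -> 4. State: Eve=3, Quinn=4, Kevin=1
Event 4 (Kevin -1): Kevin: 1 -> 0. State: Eve=3, Quinn=4, Kevin=0
Event 5 (Eve -> Kevin, 1): Eve: 3 -> 2, Kevin: 0 -> 1. State: Eve=2, Quinn=4, Kevin=1
Event 6 (Eve -2): Eve: 2 -> 0. State: Eve=0, Quinn=4, Kevin=1
Event 7 (Quinn -3): Quinn: 4 -> 1. State: Eve=0, Quinn=1, Kevin=1

Kevin's final count: 1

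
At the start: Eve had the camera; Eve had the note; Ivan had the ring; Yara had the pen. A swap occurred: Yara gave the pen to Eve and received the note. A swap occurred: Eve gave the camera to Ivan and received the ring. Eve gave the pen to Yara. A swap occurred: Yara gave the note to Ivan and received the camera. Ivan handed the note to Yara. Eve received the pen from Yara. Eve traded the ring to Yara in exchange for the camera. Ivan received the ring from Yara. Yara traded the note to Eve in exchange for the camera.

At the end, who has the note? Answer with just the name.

Tracking all object holders:
Start: camera:Eve, note:Eve, ring:Ivan, pen:Yara
Event 1 (swap pen<->note: now pen:Eve, note:Yara). State: camera:Eve, note:Yara, ring:Ivan, pen:Eve
Event 2 (swap camera<->ring: now camera:Ivan, ring:Eve). State: camera:Ivan, note:Yara, ring:Eve, pen:Eve
Event 3 (give pen: Eve -> Yara). State: camera:Ivan, note:Yara, ring:Eve, pen:Yara
Event 4 (swap note<->camera: now note:Ivan, camera:Yara). State: camera:Yara, note:Ivan, ring:Eve, pen:Yara
Event 5 (give note: Ivan -> Yara). State: camera:Yara, note:Yara, ring:Eve, pen:Yara
Event 6 (give pen: Yara -> Eve). State: camera:Yara, note:Yara, ring:Eve, pen:Eve
Event 7 (swap ring<->camera: now ring:Yara, camera:Eve). State: camera:Eve, note:Yara, ring:Yara, pen:Eve
Event 8 (give ring: Yara -> Ivan). State: camera:Eve, note:Yara, ring:Ivan, pen:Eve
Event 9 (swap note<->camera: now note:Eve, camera:Yara). State: camera:Yara, note:Eve, ring:Ivan, pen:Eve

Final state: camera:Yara, note:Eve, ring:Ivan, pen:Eve
The note is held by Eve.

Answer: Eve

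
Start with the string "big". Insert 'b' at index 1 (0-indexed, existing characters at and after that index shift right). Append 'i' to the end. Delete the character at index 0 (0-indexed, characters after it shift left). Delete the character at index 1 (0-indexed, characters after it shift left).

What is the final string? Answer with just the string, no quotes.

Answer: bgi

Derivation:
Applying each edit step by step:
Start: "big"
Op 1 (insert 'b' at idx 1): "big" -> "bbig"
Op 2 (append 'i'): "bbig" -> "bbigi"
Op 3 (delete idx 0 = 'b'): "bbigi" -> "bigi"
Op 4 (delete idx 1 = 'i'): "bigi" -> "bgi"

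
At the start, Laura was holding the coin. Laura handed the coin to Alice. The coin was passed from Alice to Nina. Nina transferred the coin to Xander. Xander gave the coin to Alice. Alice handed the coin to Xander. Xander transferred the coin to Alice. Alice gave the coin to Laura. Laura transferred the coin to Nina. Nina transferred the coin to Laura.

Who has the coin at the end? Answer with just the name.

Tracking the coin through each event:
Start: Laura has the coin.
After event 1: Alice has the coin.
After event 2: Nina has the coin.
After event 3: Xander has the coin.
After event 4: Alice has the coin.
After event 5: Xander has the coin.
After event 6: Alice has the coin.
After event 7: Laura has the coin.
After event 8: Nina has the coin.
After event 9: Laura has the coin.

Answer: Laura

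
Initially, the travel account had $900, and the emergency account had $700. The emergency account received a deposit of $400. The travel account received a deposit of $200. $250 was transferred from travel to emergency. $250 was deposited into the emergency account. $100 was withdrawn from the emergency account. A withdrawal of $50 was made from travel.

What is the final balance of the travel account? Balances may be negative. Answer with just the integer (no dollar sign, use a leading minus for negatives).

Answer: 800

Derivation:
Tracking account balances step by step:
Start: travel=900, emergency=700
Event 1 (deposit 400 to emergency): emergency: 700 + 400 = 1100. Balances: travel=900, emergency=1100
Event 2 (deposit 200 to travel): travel: 900 + 200 = 1100. Balances: travel=1100, emergency=1100
Event 3 (transfer 250 travel -> emergency): travel: 1100 - 250 = 850, emergency: 1100 + 250 = 1350. Balances: travel=850, emergency=1350
Event 4 (deposit 250 to emergency): emergency: 1350 + 250 = 1600. Balances: travel=850, emergency=1600
Event 5 (withdraw 100 from emergency): emergency: 1600 - 100 = 1500. Balances: travel=850, emergency=1500
Event 6 (withdraw 50 from travel): travel: 850 - 50 = 800. Balances: travel=800, emergency=1500

Final balance of travel: 800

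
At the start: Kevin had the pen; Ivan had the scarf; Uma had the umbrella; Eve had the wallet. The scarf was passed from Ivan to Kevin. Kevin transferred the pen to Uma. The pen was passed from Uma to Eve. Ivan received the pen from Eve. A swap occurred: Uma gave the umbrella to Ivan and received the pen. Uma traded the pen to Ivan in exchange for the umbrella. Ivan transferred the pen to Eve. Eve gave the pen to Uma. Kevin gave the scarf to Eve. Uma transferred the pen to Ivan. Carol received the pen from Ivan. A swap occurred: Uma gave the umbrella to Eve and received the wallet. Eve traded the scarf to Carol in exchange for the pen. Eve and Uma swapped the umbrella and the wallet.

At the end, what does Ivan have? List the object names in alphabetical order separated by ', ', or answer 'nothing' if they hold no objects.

Tracking all object holders:
Start: pen:Kevin, scarf:Ivan, umbrella:Uma, wallet:Eve
Event 1 (give scarf: Ivan -> Kevin). State: pen:Kevin, scarf:Kevin, umbrella:Uma, wallet:Eve
Event 2 (give pen: Kevin -> Uma). State: pen:Uma, scarf:Kevin, umbrella:Uma, wallet:Eve
Event 3 (give pen: Uma -> Eve). State: pen:Eve, scarf:Kevin, umbrella:Uma, wallet:Eve
Event 4 (give pen: Eve -> Ivan). State: pen:Ivan, scarf:Kevin, umbrella:Uma, wallet:Eve
Event 5 (swap umbrella<->pen: now umbrella:Ivan, pen:Uma). State: pen:Uma, scarf:Kevin, umbrella:Ivan, wallet:Eve
Event 6 (swap pen<->umbrella: now pen:Ivan, umbrella:Uma). State: pen:Ivan, scarf:Kevin, umbrella:Uma, wallet:Eve
Event 7 (give pen: Ivan -> Eve). State: pen:Eve, scarf:Kevin, umbrella:Uma, wallet:Eve
Event 8 (give pen: Eve -> Uma). State: pen:Uma, scarf:Kevin, umbrella:Uma, wallet:Eve
Event 9 (give scarf: Kevin -> Eve). State: pen:Uma, scarf:Eve, umbrella:Uma, wallet:Eve
Event 10 (give pen: Uma -> Ivan). State: pen:Ivan, scarf:Eve, umbrella:Uma, wallet:Eve
Event 11 (give pen: Ivan -> Carol). State: pen:Carol, scarf:Eve, umbrella:Uma, wallet:Eve
Event 12 (swap umbrella<->wallet: now umbrella:Eve, wallet:Uma). State: pen:Carol, scarf:Eve, umbrella:Eve, wallet:Uma
Event 13 (swap scarf<->pen: now scarf:Carol, pen:Eve). State: pen:Eve, scarf:Carol, umbrella:Eve, wallet:Uma
Event 14 (swap umbrella<->wallet: now umbrella:Uma, wallet:Eve). State: pen:Eve, scarf:Carol, umbrella:Uma, wallet:Eve

Final state: pen:Eve, scarf:Carol, umbrella:Uma, wallet:Eve
Ivan holds: (nothing).

Answer: nothing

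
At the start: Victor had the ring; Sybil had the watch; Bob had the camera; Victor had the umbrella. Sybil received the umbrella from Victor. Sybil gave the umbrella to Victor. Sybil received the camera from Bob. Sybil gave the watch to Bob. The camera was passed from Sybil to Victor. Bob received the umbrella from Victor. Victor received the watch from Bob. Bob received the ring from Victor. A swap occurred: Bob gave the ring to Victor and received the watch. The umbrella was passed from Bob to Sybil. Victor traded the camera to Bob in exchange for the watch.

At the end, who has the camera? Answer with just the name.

Answer: Bob

Derivation:
Tracking all object holders:
Start: ring:Victor, watch:Sybil, camera:Bob, umbrella:Victor
Event 1 (give umbrella: Victor -> Sybil). State: ring:Victor, watch:Sybil, camera:Bob, umbrella:Sybil
Event 2 (give umbrella: Sybil -> Victor). State: ring:Victor, watch:Sybil, camera:Bob, umbrella:Victor
Event 3 (give camera: Bob -> Sybil). State: ring:Victor, watch:Sybil, camera:Sybil, umbrella:Victor
Event 4 (give watch: Sybil -> Bob). State: ring:Victor, watch:Bob, camera:Sybil, umbrella:Victor
Event 5 (give camera: Sybil -> Victor). State: ring:Victor, watch:Bob, camera:Victor, umbrella:Victor
Event 6 (give umbrella: Victor -> Bob). State: ring:Victor, watch:Bob, camera:Victor, umbrella:Bob
Event 7 (give watch: Bob -> Victor). State: ring:Victor, watch:Victor, camera:Victor, umbrella:Bob
Event 8 (give ring: Victor -> Bob). State: ring:Bob, watch:Victor, camera:Victor, umbrella:Bob
Event 9 (swap ring<->watch: now ring:Victor, watch:Bob). State: ring:Victor, watch:Bob, camera:Victor, umbrella:Bob
Event 10 (give umbrella: Bob -> Sybil). State: ring:Victor, watch:Bob, camera:Victor, umbrella:Sybil
Event 11 (swap camera<->watch: now camera:Bob, watch:Victor). State: ring:Victor, watch:Victor, camera:Bob, umbrella:Sybil

Final state: ring:Victor, watch:Victor, camera:Bob, umbrella:Sybil
The camera is held by Bob.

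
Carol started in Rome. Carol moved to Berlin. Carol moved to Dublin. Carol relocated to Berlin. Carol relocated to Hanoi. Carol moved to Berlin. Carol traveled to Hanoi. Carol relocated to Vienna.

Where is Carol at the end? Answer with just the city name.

Tracking Carol's location:
Start: Carol is in Rome.
After move 1: Rome -> Berlin. Carol is in Berlin.
After move 2: Berlin -> Dublin. Carol is in Dublin.
After move 3: Dublin -> Berlin. Carol is in Berlin.
After move 4: Berlin -> Hanoi. Carol is in Hanoi.
After move 5: Hanoi -> Berlin. Carol is in Berlin.
After move 6: Berlin -> Hanoi. Carol is in Hanoi.
After move 7: Hanoi -> Vienna. Carol is in Vienna.

Answer: Vienna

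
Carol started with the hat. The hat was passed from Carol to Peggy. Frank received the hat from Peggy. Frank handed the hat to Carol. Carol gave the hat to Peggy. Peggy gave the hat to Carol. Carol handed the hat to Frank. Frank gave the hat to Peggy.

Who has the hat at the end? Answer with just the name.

Tracking the hat through each event:
Start: Carol has the hat.
After event 1: Peggy has the hat.
After event 2: Frank has the hat.
After event 3: Carol has the hat.
After event 4: Peggy has the hat.
After event 5: Carol has the hat.
After event 6: Frank has the hat.
After event 7: Peggy has the hat.

Answer: Peggy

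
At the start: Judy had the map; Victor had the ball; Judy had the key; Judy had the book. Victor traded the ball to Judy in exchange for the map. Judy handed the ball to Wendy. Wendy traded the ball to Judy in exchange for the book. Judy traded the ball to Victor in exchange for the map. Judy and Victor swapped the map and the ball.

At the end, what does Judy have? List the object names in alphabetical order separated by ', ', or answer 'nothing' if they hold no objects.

Answer: ball, key

Derivation:
Tracking all object holders:
Start: map:Judy, ball:Victor, key:Judy, book:Judy
Event 1 (swap ball<->map: now ball:Judy, map:Victor). State: map:Victor, ball:Judy, key:Judy, book:Judy
Event 2 (give ball: Judy -> Wendy). State: map:Victor, ball:Wendy, key:Judy, book:Judy
Event 3 (swap ball<->book: now ball:Judy, book:Wendy). State: map:Victor, ball:Judy, key:Judy, book:Wendy
Event 4 (swap ball<->map: now ball:Victor, map:Judy). State: map:Judy, ball:Victor, key:Judy, book:Wendy
Event 5 (swap map<->ball: now map:Victor, ball:Judy). State: map:Victor, ball:Judy, key:Judy, book:Wendy

Final state: map:Victor, ball:Judy, key:Judy, book:Wendy
Judy holds: ball, key.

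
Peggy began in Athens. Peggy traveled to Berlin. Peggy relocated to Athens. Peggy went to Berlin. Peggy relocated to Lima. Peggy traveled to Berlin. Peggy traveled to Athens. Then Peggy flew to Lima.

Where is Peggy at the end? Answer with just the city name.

Tracking Peggy's location:
Start: Peggy is in Athens.
After move 1: Athens -> Berlin. Peggy is in Berlin.
After move 2: Berlin -> Athens. Peggy is in Athens.
After move 3: Athens -> Berlin. Peggy is in Berlin.
After move 4: Berlin -> Lima. Peggy is in Lima.
After move 5: Lima -> Berlin. Peggy is in Berlin.
After move 6: Berlin -> Athens. Peggy is in Athens.
After move 7: Athens -> Lima. Peggy is in Lima.

Answer: Lima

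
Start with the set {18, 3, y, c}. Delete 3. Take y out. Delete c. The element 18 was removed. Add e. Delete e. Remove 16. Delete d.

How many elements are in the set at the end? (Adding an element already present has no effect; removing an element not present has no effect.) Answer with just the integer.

Answer: 0

Derivation:
Tracking the set through each operation:
Start: {18, 3, c, y}
Event 1 (remove 3): removed. Set: {18, c, y}
Event 2 (remove y): removed. Set: {18, c}
Event 3 (remove c): removed. Set: {18}
Event 4 (remove 18): removed. Set: {}
Event 5 (add e): added. Set: {e}
Event 6 (remove e): removed. Set: {}
Event 7 (remove 16): not present, no change. Set: {}
Event 8 (remove d): not present, no change. Set: {}

Final set: {} (size 0)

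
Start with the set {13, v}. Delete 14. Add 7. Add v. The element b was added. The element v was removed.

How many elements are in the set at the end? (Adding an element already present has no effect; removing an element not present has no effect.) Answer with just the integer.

Answer: 3

Derivation:
Tracking the set through each operation:
Start: {13, v}
Event 1 (remove 14): not present, no change. Set: {13, v}
Event 2 (add 7): added. Set: {13, 7, v}
Event 3 (add v): already present, no change. Set: {13, 7, v}
Event 4 (add b): added. Set: {13, 7, b, v}
Event 5 (remove v): removed. Set: {13, 7, b}

Final set: {13, 7, b} (size 3)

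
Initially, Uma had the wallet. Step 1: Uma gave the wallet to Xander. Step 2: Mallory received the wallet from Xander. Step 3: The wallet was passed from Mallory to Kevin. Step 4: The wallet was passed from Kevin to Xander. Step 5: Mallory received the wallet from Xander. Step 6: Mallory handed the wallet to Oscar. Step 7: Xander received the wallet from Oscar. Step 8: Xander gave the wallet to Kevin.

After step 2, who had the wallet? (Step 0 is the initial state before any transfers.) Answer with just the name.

Answer: Mallory

Derivation:
Tracking the wallet holder through step 2:
After step 0 (start): Uma
After step 1: Xander
After step 2: Mallory

At step 2, the holder is Mallory.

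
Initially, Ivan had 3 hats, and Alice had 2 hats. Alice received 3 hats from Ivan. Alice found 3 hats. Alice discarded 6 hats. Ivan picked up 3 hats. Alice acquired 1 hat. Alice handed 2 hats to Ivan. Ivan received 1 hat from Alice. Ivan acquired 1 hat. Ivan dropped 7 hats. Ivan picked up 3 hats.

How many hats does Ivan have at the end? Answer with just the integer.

Tracking counts step by step:
Start: Ivan=3, Alice=2
Event 1 (Ivan -> Alice, 3): Ivan: 3 -> 0, Alice: 2 -> 5. State: Ivan=0, Alice=5
Event 2 (Alice +3): Alice: 5 -> 8. State: Ivan=0, Alice=8
Event 3 (Alice -6): Alice: 8 -> 2. State: Ivan=0, Alice=2
Event 4 (Ivan +3): Ivan: 0 -> 3. State: Ivan=3, Alice=2
Event 5 (Alice +1): Alice: 2 -> 3. State: Ivan=3, Alice=3
Event 6 (Alice -> Ivan, 2): Alice: 3 -> 1, Ivan: 3 -> 5. State: Ivan=5, Alice=1
Event 7 (Alice -> Ivan, 1): Alice: 1 -> 0, Ivan: 5 -> 6. State: Ivan=6, Alice=0
Event 8 (Ivan +1): Ivan: 6 -> 7. State: Ivan=7, Alice=0
Event 9 (Ivan -7): Ivan: 7 -> 0. State: Ivan=0, Alice=0
Event 10 (Ivan +3): Ivan: 0 -> 3. State: Ivan=3, Alice=0

Ivan's final count: 3

Answer: 3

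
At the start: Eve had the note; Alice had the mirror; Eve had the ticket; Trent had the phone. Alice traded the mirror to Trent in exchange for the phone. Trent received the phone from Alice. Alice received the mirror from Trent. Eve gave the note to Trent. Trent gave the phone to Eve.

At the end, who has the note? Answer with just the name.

Answer: Trent

Derivation:
Tracking all object holders:
Start: note:Eve, mirror:Alice, ticket:Eve, phone:Trent
Event 1 (swap mirror<->phone: now mirror:Trent, phone:Alice). State: note:Eve, mirror:Trent, ticket:Eve, phone:Alice
Event 2 (give phone: Alice -> Trent). State: note:Eve, mirror:Trent, ticket:Eve, phone:Trent
Event 3 (give mirror: Trent -> Alice). State: note:Eve, mirror:Alice, ticket:Eve, phone:Trent
Event 4 (give note: Eve -> Trent). State: note:Trent, mirror:Alice, ticket:Eve, phone:Trent
Event 5 (give phone: Trent -> Eve). State: note:Trent, mirror:Alice, ticket:Eve, phone:Eve

Final state: note:Trent, mirror:Alice, ticket:Eve, phone:Eve
The note is held by Trent.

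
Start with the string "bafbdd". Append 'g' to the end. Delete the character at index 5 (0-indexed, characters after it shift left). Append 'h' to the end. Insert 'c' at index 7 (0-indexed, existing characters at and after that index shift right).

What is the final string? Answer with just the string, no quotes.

Answer: bafbdghc

Derivation:
Applying each edit step by step:
Start: "bafbdd"
Op 1 (append 'g'): "bafbdd" -> "bafbddg"
Op 2 (delete idx 5 = 'd'): "bafbddg" -> "bafbdg"
Op 3 (append 'h'): "bafbdg" -> "bafbdgh"
Op 4 (insert 'c' at idx 7): "bafbdgh" -> "bafbdghc"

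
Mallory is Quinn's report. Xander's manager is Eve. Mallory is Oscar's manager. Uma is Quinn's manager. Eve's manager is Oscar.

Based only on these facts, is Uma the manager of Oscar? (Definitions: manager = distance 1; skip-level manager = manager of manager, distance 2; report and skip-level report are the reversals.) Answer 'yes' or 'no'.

Reconstructing the manager chain from the given facts:
  Uma -> Quinn -> Mallory -> Oscar -> Eve -> Xander
(each arrow means 'manager of the next')
Positions in the chain (0 = top):
  position of Uma: 0
  position of Quinn: 1
  position of Mallory: 2
  position of Oscar: 3
  position of Eve: 4
  position of Xander: 5

Uma is at position 0, Oscar is at position 3; signed distance (j - i) = 3.
'manager' requires j - i = 1. Actual distance is 3, so the relation does NOT hold.

Answer: no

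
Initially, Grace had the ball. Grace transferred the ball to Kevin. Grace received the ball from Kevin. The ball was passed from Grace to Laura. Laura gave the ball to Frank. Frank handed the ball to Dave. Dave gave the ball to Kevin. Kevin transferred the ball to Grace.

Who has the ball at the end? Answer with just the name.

Answer: Grace

Derivation:
Tracking the ball through each event:
Start: Grace has the ball.
After event 1: Kevin has the ball.
After event 2: Grace has the ball.
After event 3: Laura has the ball.
After event 4: Frank has the ball.
After event 5: Dave has the ball.
After event 6: Kevin has the ball.
After event 7: Grace has the ball.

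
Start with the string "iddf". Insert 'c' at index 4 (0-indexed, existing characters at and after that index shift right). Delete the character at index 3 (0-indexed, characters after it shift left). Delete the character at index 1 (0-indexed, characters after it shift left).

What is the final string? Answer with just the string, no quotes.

Applying each edit step by step:
Start: "iddf"
Op 1 (insert 'c' at idx 4): "iddf" -> "iddfc"
Op 2 (delete idx 3 = 'f'): "iddfc" -> "iddc"
Op 3 (delete idx 1 = 'd'): "iddc" -> "idc"

Answer: idc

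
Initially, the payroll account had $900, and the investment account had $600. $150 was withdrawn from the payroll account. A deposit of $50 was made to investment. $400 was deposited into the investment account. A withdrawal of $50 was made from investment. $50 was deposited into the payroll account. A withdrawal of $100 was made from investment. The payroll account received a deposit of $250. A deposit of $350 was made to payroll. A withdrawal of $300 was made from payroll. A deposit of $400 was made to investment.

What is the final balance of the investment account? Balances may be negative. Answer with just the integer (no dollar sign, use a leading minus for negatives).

Answer: 1300

Derivation:
Tracking account balances step by step:
Start: payroll=900, investment=600
Event 1 (withdraw 150 from payroll): payroll: 900 - 150 = 750. Balances: payroll=750, investment=600
Event 2 (deposit 50 to investment): investment: 600 + 50 = 650. Balances: payroll=750, investment=650
Event 3 (deposit 400 to investment): investment: 650 + 400 = 1050. Balances: payroll=750, investment=1050
Event 4 (withdraw 50 from investment): investment: 1050 - 50 = 1000. Balances: payroll=750, investment=1000
Event 5 (deposit 50 to payroll): payroll: 750 + 50 = 800. Balances: payroll=800, investment=1000
Event 6 (withdraw 100 from investment): investment: 1000 - 100 = 900. Balances: payroll=800, investment=900
Event 7 (deposit 250 to payroll): payroll: 800 + 250 = 1050. Balances: payroll=1050, investment=900
Event 8 (deposit 350 to payroll): payroll: 1050 + 350 = 1400. Balances: payroll=1400, investment=900
Event 9 (withdraw 300 from payroll): payroll: 1400 - 300 = 1100. Balances: payroll=1100, investment=900
Event 10 (deposit 400 to investment): investment: 900 + 400 = 1300. Balances: payroll=1100, investment=1300

Final balance of investment: 1300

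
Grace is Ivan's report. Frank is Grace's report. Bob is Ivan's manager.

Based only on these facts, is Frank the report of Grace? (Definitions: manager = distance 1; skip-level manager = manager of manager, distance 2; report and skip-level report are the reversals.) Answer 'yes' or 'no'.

Answer: yes

Derivation:
Reconstructing the manager chain from the given facts:
  Bob -> Ivan -> Grace -> Frank
(each arrow means 'manager of the next')
Positions in the chain (0 = top):
  position of Bob: 0
  position of Ivan: 1
  position of Grace: 2
  position of Frank: 3

Frank is at position 3, Grace is at position 2; signed distance (j - i) = -1.
'report' requires j - i = -1. Actual distance is -1, so the relation HOLDS.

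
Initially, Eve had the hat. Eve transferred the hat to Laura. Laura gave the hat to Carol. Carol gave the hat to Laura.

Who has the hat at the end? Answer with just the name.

Answer: Laura

Derivation:
Tracking the hat through each event:
Start: Eve has the hat.
After event 1: Laura has the hat.
After event 2: Carol has the hat.
After event 3: Laura has the hat.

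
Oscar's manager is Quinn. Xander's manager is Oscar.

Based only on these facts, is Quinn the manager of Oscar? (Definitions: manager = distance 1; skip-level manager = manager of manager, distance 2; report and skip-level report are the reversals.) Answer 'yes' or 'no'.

Answer: yes

Derivation:
Reconstructing the manager chain from the given facts:
  Quinn -> Oscar -> Xander
(each arrow means 'manager of the next')
Positions in the chain (0 = top):
  position of Quinn: 0
  position of Oscar: 1
  position of Xander: 2

Quinn is at position 0, Oscar is at position 1; signed distance (j - i) = 1.
'manager' requires j - i = 1. Actual distance is 1, so the relation HOLDS.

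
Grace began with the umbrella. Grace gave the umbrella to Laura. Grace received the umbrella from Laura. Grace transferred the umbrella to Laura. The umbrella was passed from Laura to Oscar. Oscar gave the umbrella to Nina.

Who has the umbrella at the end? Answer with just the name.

Answer: Nina

Derivation:
Tracking the umbrella through each event:
Start: Grace has the umbrella.
After event 1: Laura has the umbrella.
After event 2: Grace has the umbrella.
After event 3: Laura has the umbrella.
After event 4: Oscar has the umbrella.
After event 5: Nina has the umbrella.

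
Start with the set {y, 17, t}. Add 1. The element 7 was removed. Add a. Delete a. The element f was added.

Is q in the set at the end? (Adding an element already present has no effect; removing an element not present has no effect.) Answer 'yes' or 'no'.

Answer: no

Derivation:
Tracking the set through each operation:
Start: {17, t, y}
Event 1 (add 1): added. Set: {1, 17, t, y}
Event 2 (remove 7): not present, no change. Set: {1, 17, t, y}
Event 3 (add a): added. Set: {1, 17, a, t, y}
Event 4 (remove a): removed. Set: {1, 17, t, y}
Event 5 (add f): added. Set: {1, 17, f, t, y}

Final set: {1, 17, f, t, y} (size 5)
q is NOT in the final set.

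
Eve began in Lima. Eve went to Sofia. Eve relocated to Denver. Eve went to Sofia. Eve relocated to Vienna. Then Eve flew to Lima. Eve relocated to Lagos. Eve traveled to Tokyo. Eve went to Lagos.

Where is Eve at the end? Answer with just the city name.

Tracking Eve's location:
Start: Eve is in Lima.
After move 1: Lima -> Sofia. Eve is in Sofia.
After move 2: Sofia -> Denver. Eve is in Denver.
After move 3: Denver -> Sofia. Eve is in Sofia.
After move 4: Sofia -> Vienna. Eve is in Vienna.
After move 5: Vienna -> Lima. Eve is in Lima.
After move 6: Lima -> Lagos. Eve is in Lagos.
After move 7: Lagos -> Tokyo. Eve is in Tokyo.
After move 8: Tokyo -> Lagos. Eve is in Lagos.

Answer: Lagos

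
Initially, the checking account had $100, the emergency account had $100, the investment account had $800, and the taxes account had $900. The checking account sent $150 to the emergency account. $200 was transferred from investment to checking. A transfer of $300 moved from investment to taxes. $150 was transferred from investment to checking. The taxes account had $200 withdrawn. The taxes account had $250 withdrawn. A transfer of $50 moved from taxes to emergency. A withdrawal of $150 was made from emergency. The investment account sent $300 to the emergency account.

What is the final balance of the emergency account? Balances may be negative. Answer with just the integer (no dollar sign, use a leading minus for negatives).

Tracking account balances step by step:
Start: checking=100, emergency=100, investment=800, taxes=900
Event 1 (transfer 150 checking -> emergency): checking: 100 - 150 = -50, emergency: 100 + 150 = 250. Balances: checking=-50, emergency=250, investment=800, taxes=900
Event 2 (transfer 200 investment -> checking): investment: 800 - 200 = 600, checking: -50 + 200 = 150. Balances: checking=150, emergency=250, investment=600, taxes=900
Event 3 (transfer 300 investment -> taxes): investment: 600 - 300 = 300, taxes: 900 + 300 = 1200. Balances: checking=150, emergency=250, investment=300, taxes=1200
Event 4 (transfer 150 investment -> checking): investment: 300 - 150 = 150, checking: 150 + 150 = 300. Balances: checking=300, emergency=250, investment=150, taxes=1200
Event 5 (withdraw 200 from taxes): taxes: 1200 - 200 = 1000. Balances: checking=300, emergency=250, investment=150, taxes=1000
Event 6 (withdraw 250 from taxes): taxes: 1000 - 250 = 750. Balances: checking=300, emergency=250, investment=150, taxes=750
Event 7 (transfer 50 taxes -> emergency): taxes: 750 - 50 = 700, emergency: 250 + 50 = 300. Balances: checking=300, emergency=300, investment=150, taxes=700
Event 8 (withdraw 150 from emergency): emergency: 300 - 150 = 150. Balances: checking=300, emergency=150, investment=150, taxes=700
Event 9 (transfer 300 investment -> emergency): investment: 150 - 300 = -150, emergency: 150 + 300 = 450. Balances: checking=300, emergency=450, investment=-150, taxes=700

Final balance of emergency: 450

Answer: 450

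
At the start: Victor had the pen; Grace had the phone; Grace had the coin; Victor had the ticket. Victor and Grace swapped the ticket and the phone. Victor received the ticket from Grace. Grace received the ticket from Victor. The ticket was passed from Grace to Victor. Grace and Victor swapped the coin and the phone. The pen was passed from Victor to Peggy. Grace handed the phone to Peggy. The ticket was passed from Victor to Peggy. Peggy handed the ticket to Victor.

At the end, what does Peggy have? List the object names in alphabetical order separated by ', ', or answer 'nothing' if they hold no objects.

Answer: pen, phone

Derivation:
Tracking all object holders:
Start: pen:Victor, phone:Grace, coin:Grace, ticket:Victor
Event 1 (swap ticket<->phone: now ticket:Grace, phone:Victor). State: pen:Victor, phone:Victor, coin:Grace, ticket:Grace
Event 2 (give ticket: Grace -> Victor). State: pen:Victor, phone:Victor, coin:Grace, ticket:Victor
Event 3 (give ticket: Victor -> Grace). State: pen:Victor, phone:Victor, coin:Grace, ticket:Grace
Event 4 (give ticket: Grace -> Victor). State: pen:Victor, phone:Victor, coin:Grace, ticket:Victor
Event 5 (swap coin<->phone: now coin:Victor, phone:Grace). State: pen:Victor, phone:Grace, coin:Victor, ticket:Victor
Event 6 (give pen: Victor -> Peggy). State: pen:Peggy, phone:Grace, coin:Victor, ticket:Victor
Event 7 (give phone: Grace -> Peggy). State: pen:Peggy, phone:Peggy, coin:Victor, ticket:Victor
Event 8 (give ticket: Victor -> Peggy). State: pen:Peggy, phone:Peggy, coin:Victor, ticket:Peggy
Event 9 (give ticket: Peggy -> Victor). State: pen:Peggy, phone:Peggy, coin:Victor, ticket:Victor

Final state: pen:Peggy, phone:Peggy, coin:Victor, ticket:Victor
Peggy holds: pen, phone.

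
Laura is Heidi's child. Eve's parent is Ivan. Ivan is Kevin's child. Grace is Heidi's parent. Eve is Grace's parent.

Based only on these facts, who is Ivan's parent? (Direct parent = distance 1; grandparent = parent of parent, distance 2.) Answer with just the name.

Reconstructing the parent chain from the given facts:
  Kevin -> Ivan -> Eve -> Grace -> Heidi -> Laura
(each arrow means 'parent of the next')
Positions in the chain (0 = top):
  position of Kevin: 0
  position of Ivan: 1
  position of Eve: 2
  position of Grace: 3
  position of Heidi: 4
  position of Laura: 5

Ivan is at position 1; the parent is 1 step up the chain, i.e. position 0: Kevin.

Answer: Kevin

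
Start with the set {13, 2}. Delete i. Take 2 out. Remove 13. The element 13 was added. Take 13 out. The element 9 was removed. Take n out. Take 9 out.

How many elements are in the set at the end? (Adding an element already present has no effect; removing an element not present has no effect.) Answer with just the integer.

Answer: 0

Derivation:
Tracking the set through each operation:
Start: {13, 2}
Event 1 (remove i): not present, no change. Set: {13, 2}
Event 2 (remove 2): removed. Set: {13}
Event 3 (remove 13): removed. Set: {}
Event 4 (add 13): added. Set: {13}
Event 5 (remove 13): removed. Set: {}
Event 6 (remove 9): not present, no change. Set: {}
Event 7 (remove n): not present, no change. Set: {}
Event 8 (remove 9): not present, no change. Set: {}

Final set: {} (size 0)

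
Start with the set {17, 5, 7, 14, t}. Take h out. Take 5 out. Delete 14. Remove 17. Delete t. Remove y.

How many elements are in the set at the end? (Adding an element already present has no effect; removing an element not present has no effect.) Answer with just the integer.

Answer: 1

Derivation:
Tracking the set through each operation:
Start: {14, 17, 5, 7, t}
Event 1 (remove h): not present, no change. Set: {14, 17, 5, 7, t}
Event 2 (remove 5): removed. Set: {14, 17, 7, t}
Event 3 (remove 14): removed. Set: {17, 7, t}
Event 4 (remove 17): removed. Set: {7, t}
Event 5 (remove t): removed. Set: {7}
Event 6 (remove y): not present, no change. Set: {7}

Final set: {7} (size 1)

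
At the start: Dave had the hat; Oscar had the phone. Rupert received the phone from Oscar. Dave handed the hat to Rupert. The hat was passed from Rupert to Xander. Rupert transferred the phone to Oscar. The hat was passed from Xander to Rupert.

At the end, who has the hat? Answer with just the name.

Tracking all object holders:
Start: hat:Dave, phone:Oscar
Event 1 (give phone: Oscar -> Rupert). State: hat:Dave, phone:Rupert
Event 2 (give hat: Dave -> Rupert). State: hat:Rupert, phone:Rupert
Event 3 (give hat: Rupert -> Xander). State: hat:Xander, phone:Rupert
Event 4 (give phone: Rupert -> Oscar). State: hat:Xander, phone:Oscar
Event 5 (give hat: Xander -> Rupert). State: hat:Rupert, phone:Oscar

Final state: hat:Rupert, phone:Oscar
The hat is held by Rupert.

Answer: Rupert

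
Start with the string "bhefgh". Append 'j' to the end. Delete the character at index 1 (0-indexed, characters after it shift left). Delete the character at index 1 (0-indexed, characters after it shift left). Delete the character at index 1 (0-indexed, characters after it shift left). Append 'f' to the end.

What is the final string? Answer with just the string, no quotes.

Applying each edit step by step:
Start: "bhefgh"
Op 1 (append 'j'): "bhefgh" -> "bhefghj"
Op 2 (delete idx 1 = 'h'): "bhefghj" -> "befghj"
Op 3 (delete idx 1 = 'e'): "befghj" -> "bfghj"
Op 4 (delete idx 1 = 'f'): "bfghj" -> "bghj"
Op 5 (append 'f'): "bghj" -> "bghjf"

Answer: bghjf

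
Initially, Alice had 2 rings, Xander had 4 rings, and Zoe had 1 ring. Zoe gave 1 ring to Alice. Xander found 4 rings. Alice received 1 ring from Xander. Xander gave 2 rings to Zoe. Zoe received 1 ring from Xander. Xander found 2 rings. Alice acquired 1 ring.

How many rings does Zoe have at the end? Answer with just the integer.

Answer: 3

Derivation:
Tracking counts step by step:
Start: Alice=2, Xander=4, Zoe=1
Event 1 (Zoe -> Alice, 1): Zoe: 1 -> 0, Alice: 2 -> 3. State: Alice=3, Xander=4, Zoe=0
Event 2 (Xander +4): Xander: 4 -> 8. State: Alice=3, Xander=8, Zoe=0
Event 3 (Xander -> Alice, 1): Xander: 8 -> 7, Alice: 3 -> 4. State: Alice=4, Xander=7, Zoe=0
Event 4 (Xander -> Zoe, 2): Xander: 7 -> 5, Zoe: 0 -> 2. State: Alice=4, Xander=5, Zoe=2
Event 5 (Xander -> Zoe, 1): Xander: 5 -> 4, Zoe: 2 -> 3. State: Alice=4, Xander=4, Zoe=3
Event 6 (Xander +2): Xander: 4 -> 6. State: Alice=4, Xander=6, Zoe=3
Event 7 (Alice +1): Alice: 4 -> 5. State: Alice=5, Xander=6, Zoe=3

Zoe's final count: 3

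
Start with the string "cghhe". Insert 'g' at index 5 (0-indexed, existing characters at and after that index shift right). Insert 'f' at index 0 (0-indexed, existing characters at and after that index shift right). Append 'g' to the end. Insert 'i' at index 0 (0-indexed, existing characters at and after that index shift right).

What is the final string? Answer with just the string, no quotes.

Answer: ifcghhegg

Derivation:
Applying each edit step by step:
Start: "cghhe"
Op 1 (insert 'g' at idx 5): "cghhe" -> "cghheg"
Op 2 (insert 'f' at idx 0): "cghheg" -> "fcghheg"
Op 3 (append 'g'): "fcghheg" -> "fcghhegg"
Op 4 (insert 'i' at idx 0): "fcghhegg" -> "ifcghhegg"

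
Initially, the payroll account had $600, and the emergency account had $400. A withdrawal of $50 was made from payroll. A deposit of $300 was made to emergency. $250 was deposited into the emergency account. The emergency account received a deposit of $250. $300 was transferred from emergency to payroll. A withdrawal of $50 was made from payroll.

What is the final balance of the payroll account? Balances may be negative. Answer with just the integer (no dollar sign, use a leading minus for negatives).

Answer: 800

Derivation:
Tracking account balances step by step:
Start: payroll=600, emergency=400
Event 1 (withdraw 50 from payroll): payroll: 600 - 50 = 550. Balances: payroll=550, emergency=400
Event 2 (deposit 300 to emergency): emergency: 400 + 300 = 700. Balances: payroll=550, emergency=700
Event 3 (deposit 250 to emergency): emergency: 700 + 250 = 950. Balances: payroll=550, emergency=950
Event 4 (deposit 250 to emergency): emergency: 950 + 250 = 1200. Balances: payroll=550, emergency=1200
Event 5 (transfer 300 emergency -> payroll): emergency: 1200 - 300 = 900, payroll: 550 + 300 = 850. Balances: payroll=850, emergency=900
Event 6 (withdraw 50 from payroll): payroll: 850 - 50 = 800. Balances: payroll=800, emergency=900

Final balance of payroll: 800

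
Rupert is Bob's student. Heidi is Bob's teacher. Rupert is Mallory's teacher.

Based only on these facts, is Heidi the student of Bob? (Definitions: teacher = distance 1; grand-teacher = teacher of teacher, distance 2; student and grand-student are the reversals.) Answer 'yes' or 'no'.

Answer: no

Derivation:
Reconstructing the teacher chain from the given facts:
  Heidi -> Bob -> Rupert -> Mallory
(each arrow means 'teacher of the next')
Positions in the chain (0 = top):
  position of Heidi: 0
  position of Bob: 1
  position of Rupert: 2
  position of Mallory: 3

Heidi is at position 0, Bob is at position 1; signed distance (j - i) = 1.
'student' requires j - i = -1. Actual distance is 1, so the relation does NOT hold.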